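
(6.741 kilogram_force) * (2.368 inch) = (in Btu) 0.003769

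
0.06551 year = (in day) 23.91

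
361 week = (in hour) 6.065e+04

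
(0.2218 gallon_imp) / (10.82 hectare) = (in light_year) 9.85e-25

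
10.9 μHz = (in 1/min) 0.000654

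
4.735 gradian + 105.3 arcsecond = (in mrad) 74.89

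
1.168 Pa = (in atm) 1.153e-05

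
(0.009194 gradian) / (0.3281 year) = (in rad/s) 1.396e-11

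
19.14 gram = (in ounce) 0.6751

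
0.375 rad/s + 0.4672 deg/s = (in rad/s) 0.3832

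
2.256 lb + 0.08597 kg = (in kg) 1.109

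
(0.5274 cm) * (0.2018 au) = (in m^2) 1.592e+08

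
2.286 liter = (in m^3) 0.002286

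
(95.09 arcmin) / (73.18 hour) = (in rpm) 1.003e-06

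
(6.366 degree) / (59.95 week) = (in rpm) 2.926e-08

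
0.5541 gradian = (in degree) 0.4987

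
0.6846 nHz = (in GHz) 6.846e-19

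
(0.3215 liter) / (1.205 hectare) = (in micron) 0.02668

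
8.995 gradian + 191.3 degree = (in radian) 3.48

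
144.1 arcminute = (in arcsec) 8646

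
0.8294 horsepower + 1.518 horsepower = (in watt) 1750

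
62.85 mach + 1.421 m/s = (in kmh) 7.705e+04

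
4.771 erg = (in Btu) 4.522e-10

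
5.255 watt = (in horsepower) 0.007047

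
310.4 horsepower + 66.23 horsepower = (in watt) 2.809e+05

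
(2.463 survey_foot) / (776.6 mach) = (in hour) 7.886e-10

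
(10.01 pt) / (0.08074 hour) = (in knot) 2.362e-05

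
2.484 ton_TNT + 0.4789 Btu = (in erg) 1.039e+17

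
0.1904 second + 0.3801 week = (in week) 0.3801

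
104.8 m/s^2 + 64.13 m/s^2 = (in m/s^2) 168.9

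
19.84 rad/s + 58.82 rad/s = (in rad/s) 78.66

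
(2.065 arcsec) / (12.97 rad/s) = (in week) 1.276e-12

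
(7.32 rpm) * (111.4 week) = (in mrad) 5.165e+10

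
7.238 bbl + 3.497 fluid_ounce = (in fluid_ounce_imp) 4.05e+04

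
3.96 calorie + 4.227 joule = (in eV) 1.298e+20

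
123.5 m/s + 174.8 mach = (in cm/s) 5.964e+06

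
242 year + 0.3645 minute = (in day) 8.833e+04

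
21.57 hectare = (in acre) 53.3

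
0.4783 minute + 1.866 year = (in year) 1.866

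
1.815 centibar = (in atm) 0.01791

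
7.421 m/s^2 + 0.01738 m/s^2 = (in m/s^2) 7.438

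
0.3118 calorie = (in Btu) 0.001236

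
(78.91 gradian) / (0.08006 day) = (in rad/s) 0.0001792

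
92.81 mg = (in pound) 0.0002046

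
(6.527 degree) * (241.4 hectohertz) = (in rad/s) 2750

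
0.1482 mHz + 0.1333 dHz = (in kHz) 1.348e-05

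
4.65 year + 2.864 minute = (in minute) 2.444e+06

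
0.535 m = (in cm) 53.5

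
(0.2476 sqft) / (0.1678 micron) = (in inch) 5.397e+06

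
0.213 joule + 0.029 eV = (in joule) 0.213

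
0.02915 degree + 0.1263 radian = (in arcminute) 435.9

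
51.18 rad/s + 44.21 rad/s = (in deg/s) 5465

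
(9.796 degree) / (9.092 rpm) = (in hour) 4.988e-05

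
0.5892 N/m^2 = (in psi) 8.546e-05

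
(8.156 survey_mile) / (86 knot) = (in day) 0.003434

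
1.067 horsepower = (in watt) 795.7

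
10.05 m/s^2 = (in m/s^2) 10.05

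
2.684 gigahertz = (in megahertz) 2684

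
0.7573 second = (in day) 8.765e-06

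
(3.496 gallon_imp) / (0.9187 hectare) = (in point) 0.004904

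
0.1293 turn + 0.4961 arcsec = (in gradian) 51.72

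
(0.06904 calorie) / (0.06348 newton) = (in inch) 179.2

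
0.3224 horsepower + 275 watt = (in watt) 515.4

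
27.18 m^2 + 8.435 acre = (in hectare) 3.416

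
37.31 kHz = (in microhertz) 3.731e+10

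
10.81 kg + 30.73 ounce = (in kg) 11.68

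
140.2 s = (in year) 4.446e-06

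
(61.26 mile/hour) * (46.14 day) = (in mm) 1.092e+11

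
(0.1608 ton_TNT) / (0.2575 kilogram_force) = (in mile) 1.656e+05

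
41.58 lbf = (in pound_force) 41.58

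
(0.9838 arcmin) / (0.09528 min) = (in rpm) 0.000478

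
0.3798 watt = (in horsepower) 0.0005093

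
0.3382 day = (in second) 2.922e+04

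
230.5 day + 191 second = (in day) 230.5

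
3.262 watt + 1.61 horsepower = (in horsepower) 1.614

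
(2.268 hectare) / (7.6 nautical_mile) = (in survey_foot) 5.287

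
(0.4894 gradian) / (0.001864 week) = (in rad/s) 6.819e-06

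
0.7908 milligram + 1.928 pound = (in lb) 1.928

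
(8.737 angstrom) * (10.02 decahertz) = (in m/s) 8.754e-08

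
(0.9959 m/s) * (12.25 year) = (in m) 3.847e+08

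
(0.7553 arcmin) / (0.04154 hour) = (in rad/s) 1.469e-06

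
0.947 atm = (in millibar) 959.5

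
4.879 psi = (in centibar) 33.64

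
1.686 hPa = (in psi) 0.02445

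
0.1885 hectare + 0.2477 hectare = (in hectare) 0.4362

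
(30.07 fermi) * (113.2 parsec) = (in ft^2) 1.131e+06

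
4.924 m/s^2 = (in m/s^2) 4.924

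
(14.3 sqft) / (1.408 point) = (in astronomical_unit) 1.788e-08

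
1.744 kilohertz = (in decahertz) 174.4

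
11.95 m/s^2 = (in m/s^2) 11.95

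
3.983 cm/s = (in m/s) 0.03983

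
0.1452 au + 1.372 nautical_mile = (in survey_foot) 7.126e+10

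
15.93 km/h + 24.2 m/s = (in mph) 64.03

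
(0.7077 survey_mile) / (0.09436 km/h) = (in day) 0.5029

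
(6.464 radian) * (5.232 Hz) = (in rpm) 323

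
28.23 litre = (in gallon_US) 7.458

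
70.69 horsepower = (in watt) 5.271e+04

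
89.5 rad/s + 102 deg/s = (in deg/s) 5230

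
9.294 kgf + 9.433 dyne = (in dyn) 9.114e+06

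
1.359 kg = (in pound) 2.996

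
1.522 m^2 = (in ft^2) 16.38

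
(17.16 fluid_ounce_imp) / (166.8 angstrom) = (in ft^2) 3.146e+05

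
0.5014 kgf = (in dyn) 4.917e+05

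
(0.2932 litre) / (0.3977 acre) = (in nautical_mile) 9.837e-11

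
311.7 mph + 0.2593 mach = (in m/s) 227.6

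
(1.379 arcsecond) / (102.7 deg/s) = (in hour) 1.036e-09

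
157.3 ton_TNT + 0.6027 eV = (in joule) 6.581e+11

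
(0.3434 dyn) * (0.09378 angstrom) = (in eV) 201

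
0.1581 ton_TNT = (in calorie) 1.581e+08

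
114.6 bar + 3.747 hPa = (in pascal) 1.146e+07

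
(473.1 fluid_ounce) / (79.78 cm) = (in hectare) 1.754e-06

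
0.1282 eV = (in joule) 2.054e-20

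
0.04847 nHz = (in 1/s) 4.847e-11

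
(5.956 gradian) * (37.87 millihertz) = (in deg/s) 0.203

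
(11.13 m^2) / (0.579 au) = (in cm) 1.285e-08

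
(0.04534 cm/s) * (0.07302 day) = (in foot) 9.385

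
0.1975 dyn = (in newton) 1.975e-06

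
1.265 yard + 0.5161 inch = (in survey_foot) 3.838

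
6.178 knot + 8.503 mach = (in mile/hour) 6484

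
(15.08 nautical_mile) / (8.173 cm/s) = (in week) 0.565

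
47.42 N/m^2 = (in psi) 0.006878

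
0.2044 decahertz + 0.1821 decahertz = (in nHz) 3.865e+09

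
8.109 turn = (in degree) 2919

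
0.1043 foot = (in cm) 3.179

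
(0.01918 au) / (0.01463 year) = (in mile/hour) 1.391e+04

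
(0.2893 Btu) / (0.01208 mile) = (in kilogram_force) 1.601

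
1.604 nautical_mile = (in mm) 2.971e+06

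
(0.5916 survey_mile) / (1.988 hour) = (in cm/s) 13.3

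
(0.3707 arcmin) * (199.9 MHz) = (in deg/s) 1.235e+06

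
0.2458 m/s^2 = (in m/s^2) 0.2458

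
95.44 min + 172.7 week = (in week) 172.7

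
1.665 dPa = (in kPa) 0.0001665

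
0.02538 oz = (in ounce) 0.02538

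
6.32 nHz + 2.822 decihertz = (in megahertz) 2.822e-07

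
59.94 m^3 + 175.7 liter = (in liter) 6.012e+04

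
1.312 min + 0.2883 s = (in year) 2.505e-06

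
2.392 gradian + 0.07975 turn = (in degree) 30.86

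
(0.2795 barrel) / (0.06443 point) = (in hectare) 0.1955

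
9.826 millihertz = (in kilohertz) 9.826e-06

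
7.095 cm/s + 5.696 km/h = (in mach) 0.004855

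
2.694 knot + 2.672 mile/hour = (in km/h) 9.289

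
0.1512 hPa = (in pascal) 15.12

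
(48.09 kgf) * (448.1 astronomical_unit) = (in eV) 1.973e+35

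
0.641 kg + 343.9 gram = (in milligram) 9.849e+05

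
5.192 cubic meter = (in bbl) 32.66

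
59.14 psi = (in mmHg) 3058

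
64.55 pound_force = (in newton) 287.1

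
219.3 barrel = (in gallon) 9211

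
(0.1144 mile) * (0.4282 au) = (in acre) 2.914e+09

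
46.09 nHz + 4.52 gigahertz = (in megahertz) 4520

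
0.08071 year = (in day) 29.46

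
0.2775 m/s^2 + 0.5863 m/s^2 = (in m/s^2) 0.8638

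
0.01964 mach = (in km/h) 24.07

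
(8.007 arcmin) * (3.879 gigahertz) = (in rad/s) 9.035e+06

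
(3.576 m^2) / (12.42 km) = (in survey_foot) 0.0009446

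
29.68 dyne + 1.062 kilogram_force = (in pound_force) 2.341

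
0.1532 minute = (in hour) 0.002553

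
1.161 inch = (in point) 83.59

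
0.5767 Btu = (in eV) 3.798e+21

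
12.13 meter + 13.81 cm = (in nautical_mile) 0.006624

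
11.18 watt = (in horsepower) 0.01499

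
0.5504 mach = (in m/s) 187.4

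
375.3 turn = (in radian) 2358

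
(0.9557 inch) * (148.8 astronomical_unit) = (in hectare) 5.404e+07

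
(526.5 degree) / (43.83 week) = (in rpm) 3.31e-06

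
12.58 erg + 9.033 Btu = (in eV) 5.948e+22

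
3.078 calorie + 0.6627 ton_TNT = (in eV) 1.731e+28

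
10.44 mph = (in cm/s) 466.7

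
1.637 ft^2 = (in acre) 3.758e-05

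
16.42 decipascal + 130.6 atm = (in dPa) 1.323e+08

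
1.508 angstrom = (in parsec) 4.887e-27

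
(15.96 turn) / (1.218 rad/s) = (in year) 2.611e-06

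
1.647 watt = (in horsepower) 0.002209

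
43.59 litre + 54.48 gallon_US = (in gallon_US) 66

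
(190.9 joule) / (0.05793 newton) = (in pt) 9.341e+06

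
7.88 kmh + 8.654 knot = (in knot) 12.91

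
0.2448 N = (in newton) 0.2448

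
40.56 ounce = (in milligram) 1.15e+06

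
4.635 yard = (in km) 0.004238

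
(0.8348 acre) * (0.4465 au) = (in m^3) 2.257e+14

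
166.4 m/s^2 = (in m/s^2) 166.4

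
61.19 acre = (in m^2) 2.476e+05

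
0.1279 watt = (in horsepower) 0.0001715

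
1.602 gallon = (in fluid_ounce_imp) 213.4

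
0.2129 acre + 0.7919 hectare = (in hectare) 0.8781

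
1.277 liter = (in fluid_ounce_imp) 44.94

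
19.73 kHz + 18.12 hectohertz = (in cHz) 2.154e+06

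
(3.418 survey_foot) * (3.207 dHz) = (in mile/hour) 0.7474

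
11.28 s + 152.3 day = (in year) 0.4173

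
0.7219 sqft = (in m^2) 0.06707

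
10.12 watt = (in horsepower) 0.01357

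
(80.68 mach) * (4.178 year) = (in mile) 2.249e+09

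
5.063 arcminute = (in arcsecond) 303.8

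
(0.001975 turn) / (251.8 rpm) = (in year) 1.492e-11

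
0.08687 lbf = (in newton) 0.3864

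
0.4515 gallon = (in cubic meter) 0.001709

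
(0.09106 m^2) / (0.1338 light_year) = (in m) 7.194e-17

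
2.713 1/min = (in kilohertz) 4.522e-05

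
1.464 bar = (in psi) 21.23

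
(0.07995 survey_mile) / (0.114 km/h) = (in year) 0.0001288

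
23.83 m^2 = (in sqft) 256.5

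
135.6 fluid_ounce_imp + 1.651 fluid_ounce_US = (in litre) 3.902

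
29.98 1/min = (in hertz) 0.4997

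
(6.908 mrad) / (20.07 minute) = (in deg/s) 0.0003287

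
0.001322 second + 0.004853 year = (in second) 1.53e+05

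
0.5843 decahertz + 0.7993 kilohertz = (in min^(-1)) 4.831e+04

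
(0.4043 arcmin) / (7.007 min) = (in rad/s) 2.797e-07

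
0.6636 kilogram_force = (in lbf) 1.463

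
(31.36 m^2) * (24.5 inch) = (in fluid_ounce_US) 6.599e+05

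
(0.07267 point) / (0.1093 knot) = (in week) 7.539e-10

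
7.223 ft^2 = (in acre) 0.0001658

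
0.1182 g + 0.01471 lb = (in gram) 6.791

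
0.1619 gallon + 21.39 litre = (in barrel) 0.1384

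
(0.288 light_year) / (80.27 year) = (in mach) 3161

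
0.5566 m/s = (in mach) 0.001635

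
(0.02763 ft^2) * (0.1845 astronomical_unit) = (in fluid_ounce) 2.396e+12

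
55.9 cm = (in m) 0.559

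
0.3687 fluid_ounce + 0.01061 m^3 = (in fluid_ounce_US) 359.1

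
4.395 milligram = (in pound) 9.689e-06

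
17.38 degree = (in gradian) 19.31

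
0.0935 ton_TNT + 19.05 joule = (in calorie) 9.35e+07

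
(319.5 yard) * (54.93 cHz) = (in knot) 311.9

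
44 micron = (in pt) 0.1247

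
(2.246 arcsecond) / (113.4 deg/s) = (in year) 1.745e-13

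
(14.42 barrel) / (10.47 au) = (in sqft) 1.576e-11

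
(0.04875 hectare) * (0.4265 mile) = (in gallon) 8.84e+07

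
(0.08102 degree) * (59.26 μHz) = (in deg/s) 4.801e-06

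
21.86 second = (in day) 0.000253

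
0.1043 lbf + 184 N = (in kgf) 18.81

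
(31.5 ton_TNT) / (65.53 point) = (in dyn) 5.701e+17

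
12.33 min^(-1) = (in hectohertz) 0.002055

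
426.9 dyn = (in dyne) 426.9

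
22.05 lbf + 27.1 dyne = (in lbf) 22.05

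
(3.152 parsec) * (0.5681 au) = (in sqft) 8.897e+28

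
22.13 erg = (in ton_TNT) 5.289e-16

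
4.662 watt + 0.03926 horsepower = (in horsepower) 0.04551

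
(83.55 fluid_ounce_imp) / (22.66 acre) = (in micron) 0.02589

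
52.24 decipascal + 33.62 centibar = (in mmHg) 252.2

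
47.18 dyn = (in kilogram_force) 4.811e-05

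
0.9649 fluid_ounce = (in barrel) 0.0001795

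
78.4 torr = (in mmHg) 78.4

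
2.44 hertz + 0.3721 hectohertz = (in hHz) 0.3965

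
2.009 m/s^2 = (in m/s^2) 2.009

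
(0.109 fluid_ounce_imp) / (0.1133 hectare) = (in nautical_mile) 1.476e-12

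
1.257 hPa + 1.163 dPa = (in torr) 0.9437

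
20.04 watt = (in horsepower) 0.02687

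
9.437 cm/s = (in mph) 0.2111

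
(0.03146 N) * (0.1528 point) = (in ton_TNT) 4.053e-16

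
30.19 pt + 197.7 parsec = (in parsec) 197.7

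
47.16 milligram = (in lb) 0.000104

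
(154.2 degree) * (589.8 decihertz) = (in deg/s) 9095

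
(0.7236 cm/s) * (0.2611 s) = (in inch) 0.07438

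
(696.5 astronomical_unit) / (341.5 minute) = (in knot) 9.885e+09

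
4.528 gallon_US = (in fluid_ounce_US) 579.6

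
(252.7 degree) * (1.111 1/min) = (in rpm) 0.7799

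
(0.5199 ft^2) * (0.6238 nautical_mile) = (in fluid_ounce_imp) 1.964e+06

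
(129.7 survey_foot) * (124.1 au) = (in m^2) 7.339e+14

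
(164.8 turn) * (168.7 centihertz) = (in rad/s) 1747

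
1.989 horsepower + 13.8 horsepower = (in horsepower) 15.79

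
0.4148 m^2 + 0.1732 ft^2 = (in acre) 0.0001065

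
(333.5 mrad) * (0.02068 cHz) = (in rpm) 0.0006586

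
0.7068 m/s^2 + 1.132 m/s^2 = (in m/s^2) 1.839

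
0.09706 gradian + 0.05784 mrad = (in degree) 0.09067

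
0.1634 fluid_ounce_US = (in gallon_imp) 0.001063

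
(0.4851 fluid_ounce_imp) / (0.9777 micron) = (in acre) 0.003484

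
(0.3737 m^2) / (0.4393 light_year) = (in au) 6.011e-28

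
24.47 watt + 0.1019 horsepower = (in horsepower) 0.1347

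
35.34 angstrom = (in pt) 1.002e-05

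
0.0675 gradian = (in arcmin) 3.645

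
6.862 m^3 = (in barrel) 43.16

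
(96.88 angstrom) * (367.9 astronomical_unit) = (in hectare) 53.32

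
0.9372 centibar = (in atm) 0.009249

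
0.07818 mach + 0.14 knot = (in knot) 51.89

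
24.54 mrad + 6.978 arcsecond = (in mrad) 24.57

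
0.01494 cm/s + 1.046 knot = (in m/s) 0.5383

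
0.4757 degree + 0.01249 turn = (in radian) 0.08678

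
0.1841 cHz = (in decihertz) 0.01841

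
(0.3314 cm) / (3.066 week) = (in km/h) 6.434e-09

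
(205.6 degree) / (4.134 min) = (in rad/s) 0.01447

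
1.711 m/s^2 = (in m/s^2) 1.711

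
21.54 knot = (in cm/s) 1108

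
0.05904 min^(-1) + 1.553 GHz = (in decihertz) 1.553e+10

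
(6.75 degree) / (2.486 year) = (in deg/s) 8.61e-08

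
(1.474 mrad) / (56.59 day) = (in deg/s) 1.727e-08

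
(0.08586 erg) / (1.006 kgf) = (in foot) 2.855e-09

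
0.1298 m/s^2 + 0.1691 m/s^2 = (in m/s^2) 0.2989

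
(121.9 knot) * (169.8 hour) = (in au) 0.0002562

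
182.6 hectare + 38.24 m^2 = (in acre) 451.2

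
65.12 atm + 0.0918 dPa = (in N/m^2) 6.598e+06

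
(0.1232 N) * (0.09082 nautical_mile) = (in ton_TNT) 4.953e-09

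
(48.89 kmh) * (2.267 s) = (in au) 2.058e-10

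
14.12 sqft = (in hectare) 0.0001312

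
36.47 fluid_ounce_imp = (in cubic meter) 0.001036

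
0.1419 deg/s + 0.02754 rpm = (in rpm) 0.05119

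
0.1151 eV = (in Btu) 1.748e-23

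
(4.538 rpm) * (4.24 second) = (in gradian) 128.3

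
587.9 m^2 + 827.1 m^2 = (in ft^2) 1.523e+04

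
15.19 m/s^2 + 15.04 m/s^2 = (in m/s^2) 30.23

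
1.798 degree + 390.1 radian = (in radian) 390.1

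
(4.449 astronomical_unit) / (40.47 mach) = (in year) 1.532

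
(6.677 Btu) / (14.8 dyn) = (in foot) 1.562e+08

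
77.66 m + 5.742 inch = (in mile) 0.04835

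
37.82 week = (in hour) 6354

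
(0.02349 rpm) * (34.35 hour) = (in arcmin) 1.046e+06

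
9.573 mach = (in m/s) 3260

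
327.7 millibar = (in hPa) 327.7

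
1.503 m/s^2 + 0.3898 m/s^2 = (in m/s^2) 1.893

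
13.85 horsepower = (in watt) 1.033e+04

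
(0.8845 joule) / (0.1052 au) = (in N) 5.62e-11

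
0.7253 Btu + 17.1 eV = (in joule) 765.2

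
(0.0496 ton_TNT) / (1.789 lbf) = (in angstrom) 2.608e+17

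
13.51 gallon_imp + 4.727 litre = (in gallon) 17.47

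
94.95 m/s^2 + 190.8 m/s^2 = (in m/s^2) 285.8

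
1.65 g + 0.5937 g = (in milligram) 2244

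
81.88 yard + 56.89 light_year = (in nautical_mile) 2.906e+14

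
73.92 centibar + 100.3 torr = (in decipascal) 8.729e+05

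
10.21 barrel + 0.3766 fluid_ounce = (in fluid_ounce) 5.489e+04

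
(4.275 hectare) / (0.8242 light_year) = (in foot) 1.799e-11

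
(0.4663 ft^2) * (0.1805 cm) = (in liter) 0.07819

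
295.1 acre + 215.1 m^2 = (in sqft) 1.286e+07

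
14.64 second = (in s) 14.64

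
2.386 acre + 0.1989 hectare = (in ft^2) 1.253e+05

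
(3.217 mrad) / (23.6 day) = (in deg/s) 9.04e-08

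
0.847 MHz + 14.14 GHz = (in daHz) 1.414e+09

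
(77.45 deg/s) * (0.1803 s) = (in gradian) 15.52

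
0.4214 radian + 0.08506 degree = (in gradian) 26.92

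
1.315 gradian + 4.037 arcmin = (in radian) 0.02183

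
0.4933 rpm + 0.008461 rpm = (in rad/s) 0.05254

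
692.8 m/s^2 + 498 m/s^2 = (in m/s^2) 1191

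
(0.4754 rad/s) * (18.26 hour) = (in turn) 4974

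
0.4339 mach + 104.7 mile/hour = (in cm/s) 1.945e+04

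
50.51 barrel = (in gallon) 2121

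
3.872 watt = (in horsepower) 0.005192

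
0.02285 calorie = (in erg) 9.56e+05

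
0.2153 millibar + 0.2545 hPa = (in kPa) 0.04698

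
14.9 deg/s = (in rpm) 2.483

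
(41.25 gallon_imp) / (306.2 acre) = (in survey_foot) 4.965e-07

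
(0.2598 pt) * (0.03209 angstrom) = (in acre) 7.268e-20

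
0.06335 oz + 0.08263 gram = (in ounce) 0.06626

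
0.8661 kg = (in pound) 1.909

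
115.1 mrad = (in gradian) 7.327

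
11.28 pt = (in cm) 0.3979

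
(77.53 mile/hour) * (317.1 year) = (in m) 3.466e+11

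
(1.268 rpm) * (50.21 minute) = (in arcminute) 1.375e+06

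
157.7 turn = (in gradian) 6.308e+04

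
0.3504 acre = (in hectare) 0.1418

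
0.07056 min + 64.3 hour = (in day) 2.679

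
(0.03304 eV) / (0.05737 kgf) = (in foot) 3.087e-20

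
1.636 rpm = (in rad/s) 0.1713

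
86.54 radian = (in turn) 13.77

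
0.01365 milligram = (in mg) 0.01365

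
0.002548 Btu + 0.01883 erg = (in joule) 2.688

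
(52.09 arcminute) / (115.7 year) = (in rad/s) 4.153e-12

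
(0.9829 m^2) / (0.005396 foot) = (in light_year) 6.317e-14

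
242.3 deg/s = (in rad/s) 4.229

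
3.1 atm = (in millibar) 3141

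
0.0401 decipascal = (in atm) 3.958e-08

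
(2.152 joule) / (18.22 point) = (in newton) 334.8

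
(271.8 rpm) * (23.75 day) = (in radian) 5.841e+07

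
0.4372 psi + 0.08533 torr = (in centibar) 3.026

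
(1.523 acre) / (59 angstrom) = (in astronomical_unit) 6.983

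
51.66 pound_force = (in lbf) 51.66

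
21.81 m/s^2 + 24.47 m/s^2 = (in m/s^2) 46.28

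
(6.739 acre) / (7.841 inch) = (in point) 3.882e+08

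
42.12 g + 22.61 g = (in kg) 0.06473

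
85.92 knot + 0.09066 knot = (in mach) 0.1299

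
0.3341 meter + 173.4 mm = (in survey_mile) 0.0003153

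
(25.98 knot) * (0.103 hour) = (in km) 4.956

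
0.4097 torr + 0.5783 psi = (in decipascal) 4.042e+04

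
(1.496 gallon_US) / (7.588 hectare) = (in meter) 7.463e-08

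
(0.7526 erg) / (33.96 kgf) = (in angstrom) 2.26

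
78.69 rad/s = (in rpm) 751.4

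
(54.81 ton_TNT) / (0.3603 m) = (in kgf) 6.49e+10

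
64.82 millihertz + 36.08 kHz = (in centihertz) 3.608e+06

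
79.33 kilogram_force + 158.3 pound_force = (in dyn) 1.482e+08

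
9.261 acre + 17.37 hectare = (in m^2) 2.112e+05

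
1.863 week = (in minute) 1.878e+04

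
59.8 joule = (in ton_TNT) 1.429e-08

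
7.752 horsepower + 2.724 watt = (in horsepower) 7.756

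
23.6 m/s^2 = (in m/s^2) 23.6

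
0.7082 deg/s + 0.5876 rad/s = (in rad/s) 0.6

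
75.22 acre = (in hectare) 30.44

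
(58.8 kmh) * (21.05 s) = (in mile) 0.2136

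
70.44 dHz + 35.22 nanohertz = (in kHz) 0.007044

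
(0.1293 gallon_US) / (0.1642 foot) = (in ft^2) 0.1053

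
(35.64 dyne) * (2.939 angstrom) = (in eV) 6.538e+05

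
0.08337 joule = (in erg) 8.337e+05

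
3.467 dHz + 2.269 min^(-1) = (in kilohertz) 0.0003845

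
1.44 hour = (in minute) 86.4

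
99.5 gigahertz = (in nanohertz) 9.95e+19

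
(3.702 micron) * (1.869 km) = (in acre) 1.71e-06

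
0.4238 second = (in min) 0.007063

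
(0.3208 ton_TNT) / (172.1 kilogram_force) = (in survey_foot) 2.609e+06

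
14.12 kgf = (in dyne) 1.385e+07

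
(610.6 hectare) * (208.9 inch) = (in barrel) 2.038e+08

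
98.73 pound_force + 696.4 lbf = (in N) 3537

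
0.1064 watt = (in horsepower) 0.0001427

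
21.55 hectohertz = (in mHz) 2.155e+06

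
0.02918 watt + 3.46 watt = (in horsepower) 0.004679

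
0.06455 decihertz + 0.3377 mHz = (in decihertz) 0.06793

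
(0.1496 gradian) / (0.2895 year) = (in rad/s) 2.574e-10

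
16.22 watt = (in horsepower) 0.02175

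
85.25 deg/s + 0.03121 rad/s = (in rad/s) 1.519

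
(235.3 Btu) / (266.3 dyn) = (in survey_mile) 5.793e+04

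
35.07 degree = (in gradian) 38.97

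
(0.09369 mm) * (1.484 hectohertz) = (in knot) 0.02703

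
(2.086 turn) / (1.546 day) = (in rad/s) 9.812e-05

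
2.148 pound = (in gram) 974.3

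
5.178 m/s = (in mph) 11.58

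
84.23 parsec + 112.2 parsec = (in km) 6.061e+15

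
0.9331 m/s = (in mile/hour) 2.087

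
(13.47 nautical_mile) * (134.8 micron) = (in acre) 0.000831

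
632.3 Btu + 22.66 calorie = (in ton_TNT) 0.0001595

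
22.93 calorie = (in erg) 9.594e+08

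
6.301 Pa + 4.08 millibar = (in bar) 0.004143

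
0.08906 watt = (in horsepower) 0.0001194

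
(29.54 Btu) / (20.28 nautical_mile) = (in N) 0.8298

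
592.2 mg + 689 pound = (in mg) 3.125e+08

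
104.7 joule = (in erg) 1.047e+09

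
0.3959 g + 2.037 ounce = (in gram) 58.14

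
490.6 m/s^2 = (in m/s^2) 490.6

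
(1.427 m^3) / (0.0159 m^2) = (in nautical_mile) 0.04846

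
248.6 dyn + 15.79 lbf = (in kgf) 7.162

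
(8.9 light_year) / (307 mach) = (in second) 8.055e+11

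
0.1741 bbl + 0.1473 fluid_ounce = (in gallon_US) 7.313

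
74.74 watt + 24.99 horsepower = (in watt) 1.871e+04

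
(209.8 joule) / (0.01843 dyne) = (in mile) 7.073e+05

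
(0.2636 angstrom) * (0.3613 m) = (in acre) 2.353e-15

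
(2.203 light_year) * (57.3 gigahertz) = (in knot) 2.321e+27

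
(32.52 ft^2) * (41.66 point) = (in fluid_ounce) 1501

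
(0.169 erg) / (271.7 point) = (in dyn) 0.01763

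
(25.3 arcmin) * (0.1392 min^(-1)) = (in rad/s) 1.707e-05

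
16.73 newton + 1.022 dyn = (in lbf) 3.761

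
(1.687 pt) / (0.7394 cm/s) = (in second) 0.08049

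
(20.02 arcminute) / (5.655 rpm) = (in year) 3.118e-10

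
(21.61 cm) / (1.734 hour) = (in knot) 6.729e-05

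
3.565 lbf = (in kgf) 1.617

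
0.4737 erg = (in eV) 2.957e+11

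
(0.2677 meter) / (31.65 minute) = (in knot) 0.000274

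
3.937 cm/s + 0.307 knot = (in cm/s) 19.73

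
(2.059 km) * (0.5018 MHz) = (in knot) 2.008e+09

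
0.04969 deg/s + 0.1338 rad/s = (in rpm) 1.286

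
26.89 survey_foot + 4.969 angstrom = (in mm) 8196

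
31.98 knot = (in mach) 0.04832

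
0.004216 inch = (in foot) 0.0003513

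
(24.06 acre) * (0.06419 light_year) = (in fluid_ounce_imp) 2.081e+24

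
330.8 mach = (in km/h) 4.055e+05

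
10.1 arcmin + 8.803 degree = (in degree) 8.971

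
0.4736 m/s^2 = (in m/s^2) 0.4736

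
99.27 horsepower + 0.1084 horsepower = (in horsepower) 99.38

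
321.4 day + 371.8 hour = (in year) 0.923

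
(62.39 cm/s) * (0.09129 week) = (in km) 34.45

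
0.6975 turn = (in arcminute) 1.507e+04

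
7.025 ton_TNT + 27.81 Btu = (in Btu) 2.786e+07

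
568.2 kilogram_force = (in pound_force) 1253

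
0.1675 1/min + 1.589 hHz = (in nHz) 1.589e+11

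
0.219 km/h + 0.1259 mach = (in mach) 0.1261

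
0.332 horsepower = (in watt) 247.6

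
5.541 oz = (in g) 157.1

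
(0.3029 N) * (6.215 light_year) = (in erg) 1.781e+23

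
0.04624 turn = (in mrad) 290.5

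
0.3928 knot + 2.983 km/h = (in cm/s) 103.1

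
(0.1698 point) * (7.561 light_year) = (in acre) 1.059e+09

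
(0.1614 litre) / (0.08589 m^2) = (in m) 0.001879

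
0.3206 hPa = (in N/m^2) 32.06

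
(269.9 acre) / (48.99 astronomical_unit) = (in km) 1.49e-10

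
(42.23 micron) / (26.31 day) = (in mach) 5.456e-14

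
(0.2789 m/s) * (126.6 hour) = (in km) 127.1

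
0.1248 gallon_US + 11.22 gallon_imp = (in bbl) 0.3238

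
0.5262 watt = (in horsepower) 0.0007056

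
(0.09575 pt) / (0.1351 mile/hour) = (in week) 9.248e-10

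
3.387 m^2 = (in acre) 0.0008369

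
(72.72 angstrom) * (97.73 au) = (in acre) 26.27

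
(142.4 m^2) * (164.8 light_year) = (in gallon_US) 5.865e+22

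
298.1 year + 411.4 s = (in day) 1.088e+05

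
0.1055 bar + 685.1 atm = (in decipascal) 6.943e+08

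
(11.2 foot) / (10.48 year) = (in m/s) 1.033e-08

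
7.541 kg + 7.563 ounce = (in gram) 7755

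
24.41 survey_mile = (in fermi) 3.928e+19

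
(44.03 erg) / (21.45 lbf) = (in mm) 4.615e-05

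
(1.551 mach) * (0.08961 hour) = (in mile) 105.9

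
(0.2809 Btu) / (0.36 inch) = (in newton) 3.241e+04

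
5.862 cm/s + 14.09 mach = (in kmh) 1.727e+04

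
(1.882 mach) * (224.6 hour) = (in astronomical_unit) 0.003464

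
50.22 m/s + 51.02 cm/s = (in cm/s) 5073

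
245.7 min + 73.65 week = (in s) 4.456e+07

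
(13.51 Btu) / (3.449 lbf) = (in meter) 929.1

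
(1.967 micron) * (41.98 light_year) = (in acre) 1.93e+08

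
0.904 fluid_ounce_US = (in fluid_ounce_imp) 0.9409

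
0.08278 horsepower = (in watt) 61.73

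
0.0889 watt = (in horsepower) 0.0001192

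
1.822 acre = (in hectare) 0.7373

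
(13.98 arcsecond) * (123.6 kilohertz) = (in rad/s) 8.377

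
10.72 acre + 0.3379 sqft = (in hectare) 4.338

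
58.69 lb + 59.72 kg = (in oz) 3046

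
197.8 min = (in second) 1.187e+04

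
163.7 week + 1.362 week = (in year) 3.166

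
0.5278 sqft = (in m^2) 0.04903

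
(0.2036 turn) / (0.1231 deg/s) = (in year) 1.888e-05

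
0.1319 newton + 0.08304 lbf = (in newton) 0.5013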